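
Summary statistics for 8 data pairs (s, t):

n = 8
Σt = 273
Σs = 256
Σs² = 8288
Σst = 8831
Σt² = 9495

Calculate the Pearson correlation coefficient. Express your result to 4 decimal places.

r = (nΣst − ΣsΣt) / √[(nΣs² − (Σs)²)(nΣt² − (Σt)²)]
Numerator: 8×8831 − 256×273 = 760
Denominator: √[(66304 − 65536)(75960 − 74529)] = √[768 × 1431] = 1048.3358
r = 760 / 1048.3358 ≈ 0.7250

0.7250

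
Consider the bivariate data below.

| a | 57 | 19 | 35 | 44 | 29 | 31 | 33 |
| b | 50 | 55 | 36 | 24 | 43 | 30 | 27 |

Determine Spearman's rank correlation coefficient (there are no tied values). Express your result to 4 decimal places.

-0.3571

Rank a: 7, 1, 5, 6, 2, 3, 4
Rank b: 6, 7, 4, 1, 5, 3, 2
d = rank(a) − rank(b): 1, -6, 1, 5, -3, 0, 2; Σd² = 76
ρ = 1 − 6Σd² / [n(n²−1)] = 1 − 6×76 / (7×48) = 1 − 456/336 ≈ -0.3571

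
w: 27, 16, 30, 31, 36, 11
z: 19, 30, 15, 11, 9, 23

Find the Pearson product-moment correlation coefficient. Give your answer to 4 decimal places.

n = 6, Σw = 151, Σz = 107, Σw² = 4263, Σz² = 2217, Σwz = 2361
nΣwz − ΣwΣz = 14166 − 16157 = -1991
nΣw² − (Σw)² = 25578 − 22801 = 2777; nΣz² − (Σz)² = 13302 − 11449 = 1853
r = -1991 / √(2777 × 1853) = -1991 / 2268.4314 ≈ -0.8777

-0.8777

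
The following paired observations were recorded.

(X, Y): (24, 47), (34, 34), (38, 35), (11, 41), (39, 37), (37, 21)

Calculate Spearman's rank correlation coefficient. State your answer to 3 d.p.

-0.429

Rank X: 2, 3, 5, 1, 6, 4
Rank Y: 6, 2, 3, 5, 4, 1
d = rank(X) − rank(Y): -4, 1, 2, -4, 2, 3; Σd² = 50
ρ = 1 − 6Σd² / [n(n²−1)] = 1 − 6×50 / (6×35) = 1 − 300/210 ≈ -0.429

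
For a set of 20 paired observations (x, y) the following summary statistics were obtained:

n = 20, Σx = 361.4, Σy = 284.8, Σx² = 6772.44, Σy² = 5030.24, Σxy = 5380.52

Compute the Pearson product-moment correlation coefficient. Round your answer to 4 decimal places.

r = (nΣxy − ΣxΣy) / √[(nΣx² − (Σx)²)(nΣy² − (Σy)²)]
Numerator: 20×5380.52 − 361.4×284.8 = 4683.68
Denominator: √[(135448.8 − 130609.96)(100604.8 − 81111.04)] = √[4838.84 × 19493.76] = 9712.2184
r = 4683.68 / 9712.2184 ≈ 0.4822

0.4822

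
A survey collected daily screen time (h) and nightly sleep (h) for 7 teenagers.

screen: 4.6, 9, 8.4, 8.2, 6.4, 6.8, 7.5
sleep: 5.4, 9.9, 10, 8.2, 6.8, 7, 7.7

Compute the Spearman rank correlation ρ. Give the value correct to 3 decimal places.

Rank screen: 1, 7, 6, 5, 2, 3, 4
Rank sleep: 1, 6, 7, 5, 2, 3, 4
d = rank(screen) − rank(sleep): 0, 1, -1, 0, 0, 0, 0; Σd² = 2
ρ = 1 − 6Σd² / [n(n²−1)] = 1 − 6×2 / (7×48) = 1 − 12/336 ≈ 0.964

0.964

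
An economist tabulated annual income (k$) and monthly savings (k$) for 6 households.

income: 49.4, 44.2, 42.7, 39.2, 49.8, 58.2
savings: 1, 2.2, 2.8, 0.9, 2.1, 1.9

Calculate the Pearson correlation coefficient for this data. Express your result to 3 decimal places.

n = 6, Σx = 283.5, Σy = 10.9, Σx² = 13621.21, Σy² = 22.51, Σxy = 516.64
nΣxy − ΣxΣy = 3099.84 − 3090.15 = 9.69
nΣx² − (Σx)² = 81727.26 − 80372.25 = 1355.01; nΣy² − (Σy)² = 135.06 − 118.81 = 16.25
r = 9.69 / √(1355.01 × 16.25) = 9.69 / 148.3877 ≈ 0.065

0.065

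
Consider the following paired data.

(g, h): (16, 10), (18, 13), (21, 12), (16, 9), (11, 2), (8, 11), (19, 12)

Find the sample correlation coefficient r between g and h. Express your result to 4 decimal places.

n = 7, Σg = 109, Σh = 69, Σg² = 1823, Σh² = 763, Σgh = 1128
nΣgh − ΣgΣh = 7896 − 7521 = 375
nΣg² − (Σg)² = 12761 − 11881 = 880; nΣh² − (Σh)² = 5341 − 4761 = 580
r = 375 / √(880 × 580) = 375 / 714.4228 ≈ 0.5249

0.5249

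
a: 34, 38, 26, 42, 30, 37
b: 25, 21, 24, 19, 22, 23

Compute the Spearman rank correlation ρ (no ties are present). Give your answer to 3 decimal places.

-0.714

Rank a: 3, 5, 1, 6, 2, 4
Rank b: 6, 2, 5, 1, 3, 4
d = rank(a) − rank(b): -3, 3, -4, 5, -1, 0; Σd² = 60
ρ = 1 − 6Σd² / [n(n²−1)] = 1 − 6×60 / (6×35) = 1 − 360/210 ≈ -0.714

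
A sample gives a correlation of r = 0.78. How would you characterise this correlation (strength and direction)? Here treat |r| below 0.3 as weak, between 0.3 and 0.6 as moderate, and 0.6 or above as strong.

r = 0.78 > 0 so the relationship is positive.
|r| = 0.78, which falls in the strong range.

strong positive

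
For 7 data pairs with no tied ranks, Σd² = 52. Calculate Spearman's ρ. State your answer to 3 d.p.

0.071

ρ = 1 − 6Σd² / [n(n²−1)] = 1 − 6×52 / (7×48)
  = 1 − 312/336 = 1 − 0.9286 ≈ 0.071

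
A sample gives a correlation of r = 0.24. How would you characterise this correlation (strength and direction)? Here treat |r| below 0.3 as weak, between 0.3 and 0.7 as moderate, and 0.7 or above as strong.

weak positive

r = 0.24 > 0 so the relationship is positive.
|r| = 0.24, which falls in the weak range.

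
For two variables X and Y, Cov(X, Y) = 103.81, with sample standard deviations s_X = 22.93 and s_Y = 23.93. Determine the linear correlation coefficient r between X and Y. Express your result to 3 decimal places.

r = Cov(X,Y) / (s_X · s_Y) = 103.81 / (22.93 × 23.93)
  = 103.81 / 548.7149 ≈ 0.189

0.189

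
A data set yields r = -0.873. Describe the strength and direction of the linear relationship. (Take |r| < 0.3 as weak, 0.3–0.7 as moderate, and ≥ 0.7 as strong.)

r = -0.873 < 0 so the relationship is negative.
|r| = 0.873, which falls in the strong range.

strong negative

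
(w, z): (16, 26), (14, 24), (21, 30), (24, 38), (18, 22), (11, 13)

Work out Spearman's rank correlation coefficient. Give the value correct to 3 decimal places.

Rank w: 3, 2, 5, 6, 4, 1
Rank z: 4, 3, 5, 6, 2, 1
d = rank(w) − rank(z): -1, -1, 0, 0, 2, 0; Σd² = 6
ρ = 1 − 6Σd² / [n(n²−1)] = 1 − 6×6 / (6×35) = 1 − 36/210 ≈ 0.829

0.829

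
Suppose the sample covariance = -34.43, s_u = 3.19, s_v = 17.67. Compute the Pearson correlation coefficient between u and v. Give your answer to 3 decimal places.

-0.611

r = Cov(u,v) / (s_u · s_v) = -34.43 / (3.19 × 17.67)
  = -34.43 / 56.3673 ≈ -0.611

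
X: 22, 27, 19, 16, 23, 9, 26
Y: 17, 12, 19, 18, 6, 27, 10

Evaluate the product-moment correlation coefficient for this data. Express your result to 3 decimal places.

-0.860

n = 7, ΣX = 142, ΣY = 109, ΣX² = 3116, ΣY² = 1983, ΣXY = 1988
nΣXY − ΣXΣY = 13916 − 15478 = -1562
nΣX² − (ΣX)² = 21812 − 20164 = 1648; nΣY² − (ΣY)² = 13881 − 11881 = 2000
r = -1562 / √(1648 × 2000) = -1562 / 1815.4889 ≈ -0.860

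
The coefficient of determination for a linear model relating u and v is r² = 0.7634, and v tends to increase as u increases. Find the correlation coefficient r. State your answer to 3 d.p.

|r| = √0.7634 = 0.874
The association is positive, so r = 0.874.

0.874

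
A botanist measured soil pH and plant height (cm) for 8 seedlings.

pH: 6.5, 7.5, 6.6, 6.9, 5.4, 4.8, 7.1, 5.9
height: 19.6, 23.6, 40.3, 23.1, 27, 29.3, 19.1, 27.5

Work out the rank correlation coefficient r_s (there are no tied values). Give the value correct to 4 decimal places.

Rank pH: 4, 8, 5, 6, 2, 1, 7, 3
Rank height: 2, 4, 8, 3, 5, 7, 1, 6
d = rank(pH) − rank(height): 2, 4, -3, 3, -3, -6, 6, -3; Σd² = 128
ρ = 1 − 6Σd² / [n(n²−1)] = 1 − 6×128 / (8×63) = 1 − 768/504 ≈ -0.5238

-0.5238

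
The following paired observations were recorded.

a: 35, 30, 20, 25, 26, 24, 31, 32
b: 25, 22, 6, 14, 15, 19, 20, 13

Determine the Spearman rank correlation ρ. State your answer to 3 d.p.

Rank a: 8, 5, 1, 3, 4, 2, 6, 7
Rank b: 8, 7, 1, 3, 4, 5, 6, 2
d = rank(a) − rank(b): 0, -2, 0, 0, 0, -3, 0, 5; Σd² = 38
ρ = 1 − 6Σd² / [n(n²−1)] = 1 − 6×38 / (8×63) = 1 − 228/504 ≈ 0.548

0.548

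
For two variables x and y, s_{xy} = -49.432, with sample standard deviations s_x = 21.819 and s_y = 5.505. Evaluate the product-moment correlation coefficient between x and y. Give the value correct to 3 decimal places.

r = Cov(x,y) / (s_x · s_y) = -49.432 / (21.819 × 5.505)
  = -49.432 / 120.1136 ≈ -0.412

-0.412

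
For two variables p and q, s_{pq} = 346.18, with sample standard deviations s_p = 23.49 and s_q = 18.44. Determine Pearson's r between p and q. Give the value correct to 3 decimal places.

r = Cov(p,q) / (s_p · s_q) = 346.18 / (23.49 × 18.44)
  = 346.18 / 433.1556 ≈ 0.799

0.799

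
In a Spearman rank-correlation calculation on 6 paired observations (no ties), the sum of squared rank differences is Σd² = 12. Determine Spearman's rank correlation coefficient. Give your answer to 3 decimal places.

ρ = 1 − 6Σd² / [n(n²−1)] = 1 − 6×12 / (6×35)
  = 1 − 72/210 = 1 − 0.3429 ≈ 0.657

0.657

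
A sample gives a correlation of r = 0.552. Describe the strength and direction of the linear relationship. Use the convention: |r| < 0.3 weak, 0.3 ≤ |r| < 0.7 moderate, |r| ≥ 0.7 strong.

r = 0.552 > 0 so the relationship is positive.
|r| = 0.552, which falls in the moderate range.

moderate positive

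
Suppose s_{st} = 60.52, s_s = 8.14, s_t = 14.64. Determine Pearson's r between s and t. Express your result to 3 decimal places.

0.508

r = Cov(s,t) / (s_s · s_t) = 60.52 / (8.14 × 14.64)
  = 60.52 / 119.1696 ≈ 0.508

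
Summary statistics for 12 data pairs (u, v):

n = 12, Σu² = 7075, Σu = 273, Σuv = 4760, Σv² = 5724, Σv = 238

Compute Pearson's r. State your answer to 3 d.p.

r = (nΣuv − ΣuΣv) / √[(nΣu² − (Σu)²)(nΣv² − (Σv)²)]
Numerator: 12×4760 − 273×238 = -7854
Denominator: √[(84900 − 74529)(68688 − 56644)] = √[10371 × 12044] = 11176.2393
r = -7854 / 11176.2393 ≈ -0.703

-0.703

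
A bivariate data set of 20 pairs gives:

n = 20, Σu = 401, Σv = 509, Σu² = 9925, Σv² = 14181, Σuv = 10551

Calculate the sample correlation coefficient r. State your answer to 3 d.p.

r = (nΣuv − ΣuΣv) / √[(nΣu² − (Σu)²)(nΣv² − (Σv)²)]
Numerator: 20×10551 − 401×509 = 6911
Denominator: √[(198500 − 160801)(283620 − 259081)] = √[37699 × 24539] = 30415.3869
r = 6911 / 30415.3869 ≈ 0.227

0.227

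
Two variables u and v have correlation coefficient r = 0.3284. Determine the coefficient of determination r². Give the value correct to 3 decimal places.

r² = (0.3284)² = 0.108

0.108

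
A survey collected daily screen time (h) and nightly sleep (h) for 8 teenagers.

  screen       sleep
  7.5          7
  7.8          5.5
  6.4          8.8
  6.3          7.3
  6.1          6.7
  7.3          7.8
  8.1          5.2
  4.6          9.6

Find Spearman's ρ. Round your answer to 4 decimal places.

Rank screen: 6, 7, 4, 3, 2, 5, 8, 1
Rank sleep: 4, 2, 7, 5, 3, 6, 1, 8
d = rank(screen) − rank(sleep): 2, 5, -3, -2, -1, -1, 7, -7; Σd² = 142
ρ = 1 − 6Σd² / [n(n²−1)] = 1 − 6×142 / (8×63) = 1 − 852/504 ≈ -0.6905

-0.6905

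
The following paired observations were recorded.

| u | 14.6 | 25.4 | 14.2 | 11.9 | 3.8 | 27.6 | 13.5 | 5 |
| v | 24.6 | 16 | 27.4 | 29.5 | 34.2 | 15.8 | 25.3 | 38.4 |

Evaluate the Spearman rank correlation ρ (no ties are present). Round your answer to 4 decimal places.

Rank u: 6, 7, 5, 3, 1, 8, 4, 2
Rank v: 3, 2, 5, 6, 7, 1, 4, 8
d = rank(u) − rank(v): 3, 5, 0, -3, -6, 7, 0, -6; Σd² = 164
ρ = 1 − 6Σd² / [n(n²−1)] = 1 − 6×164 / (8×63) = 1 − 984/504 ≈ -0.9524

-0.9524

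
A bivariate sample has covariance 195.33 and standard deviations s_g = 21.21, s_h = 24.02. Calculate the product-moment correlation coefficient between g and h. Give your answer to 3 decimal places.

r = Cov(g,h) / (s_g · s_h) = 195.33 / (21.21 × 24.02)
  = 195.33 / 509.4642 ≈ 0.383

0.383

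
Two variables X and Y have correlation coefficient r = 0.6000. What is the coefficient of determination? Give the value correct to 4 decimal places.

0.3600

r² = (0.6000)² = 0.3600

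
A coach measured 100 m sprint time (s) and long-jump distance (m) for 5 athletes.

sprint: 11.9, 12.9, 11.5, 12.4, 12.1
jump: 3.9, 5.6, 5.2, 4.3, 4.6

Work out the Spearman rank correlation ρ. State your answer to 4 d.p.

0.3000

Rank sprint: 2, 5, 1, 4, 3
Rank jump: 1, 5, 4, 2, 3
d = rank(sprint) − rank(jump): 1, 0, -3, 2, 0; Σd² = 14
ρ = 1 − 6Σd² / [n(n²−1)] = 1 − 6×14 / (5×24) = 1 − 84/120 ≈ 0.3000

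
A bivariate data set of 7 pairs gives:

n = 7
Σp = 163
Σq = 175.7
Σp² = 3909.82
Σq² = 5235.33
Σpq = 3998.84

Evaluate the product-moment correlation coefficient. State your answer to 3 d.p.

-0.301

r = (nΣpq − ΣpΣq) / √[(nΣp² − (Σp)²)(nΣq² − (Σq)²)]
Numerator: 7×3998.84 − 163×175.7 = -647.22
Denominator: √[(27368.74 − 26569)(36647.31 − 30870.49)] = √[799.74 × 5776.82] = 2149.4078
r = -647.22 / 2149.4078 ≈ -0.301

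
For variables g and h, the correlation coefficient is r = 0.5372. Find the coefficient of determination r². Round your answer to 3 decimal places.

r² = (0.5372)² = 0.289

0.289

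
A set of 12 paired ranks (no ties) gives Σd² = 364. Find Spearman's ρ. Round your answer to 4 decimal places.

ρ = 1 − 6Σd² / [n(n²−1)] = 1 − 6×364 / (12×143)
  = 1 − 2184/1716 = 1 − 1.27273 ≈ -0.2727

-0.2727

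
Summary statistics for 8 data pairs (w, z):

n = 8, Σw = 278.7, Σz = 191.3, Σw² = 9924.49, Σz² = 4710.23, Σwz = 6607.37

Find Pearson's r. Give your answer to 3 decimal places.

-0.334

r = (nΣwz − ΣwΣz) / √[(nΣw² − (Σw)²)(nΣz² − (Σz)²)]
Numerator: 8×6607.37 − 278.7×191.3 = -456.35
Denominator: √[(79395.92 − 77673.69)(37681.84 − 36595.69)] = √[1722.23 × 1086.15] = 1367.6988
r = -456.35 / 1367.6988 ≈ -0.334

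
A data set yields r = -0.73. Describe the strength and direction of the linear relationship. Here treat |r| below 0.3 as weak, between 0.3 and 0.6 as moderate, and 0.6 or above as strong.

strong negative

r = -0.73 < 0 so the relationship is negative.
|r| = 0.73, which falls in the strong range.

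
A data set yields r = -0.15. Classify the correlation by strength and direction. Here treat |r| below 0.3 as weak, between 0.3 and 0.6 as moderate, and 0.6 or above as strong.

weak negative

r = -0.15 < 0 so the relationship is negative.
|r| = 0.15, which falls in the weak range.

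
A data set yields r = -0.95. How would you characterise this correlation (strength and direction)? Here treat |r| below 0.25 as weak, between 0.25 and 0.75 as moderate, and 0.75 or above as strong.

r = -0.95 < 0 so the relationship is negative.
|r| = 0.95, which falls in the strong range.

strong negative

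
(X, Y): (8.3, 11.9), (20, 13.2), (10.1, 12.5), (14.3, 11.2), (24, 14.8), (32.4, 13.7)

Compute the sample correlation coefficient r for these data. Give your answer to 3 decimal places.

n = 6, ΣX = 109.1, ΣY = 77.3, ΣX² = 2401.15, ΣY² = 1004.27, ΣXY = 1448.26
nΣXY − ΣXΣY = 8689.56 − 8433.43 = 256.13
nΣX² − (ΣX)² = 14406.9 − 11902.81 = 2504.09; nΣY² − (ΣY)² = 6025.62 − 5975.29 = 50.33
r = 256.13 / √(2504.09 × 50.33) = 256.13 / 355.0082 ≈ 0.721

0.721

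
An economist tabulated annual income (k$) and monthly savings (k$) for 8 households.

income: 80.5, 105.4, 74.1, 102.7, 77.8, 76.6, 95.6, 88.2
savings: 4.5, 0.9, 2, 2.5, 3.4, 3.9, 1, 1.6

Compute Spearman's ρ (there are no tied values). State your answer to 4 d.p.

-0.5714

Rank income: 4, 8, 1, 7, 3, 2, 6, 5
Rank savings: 8, 1, 4, 5, 6, 7, 2, 3
d = rank(income) − rank(savings): -4, 7, -3, 2, -3, -5, 4, 2; Σd² = 132
ρ = 1 − 6Σd² / [n(n²−1)] = 1 − 6×132 / (8×63) = 1 − 792/504 ≈ -0.5714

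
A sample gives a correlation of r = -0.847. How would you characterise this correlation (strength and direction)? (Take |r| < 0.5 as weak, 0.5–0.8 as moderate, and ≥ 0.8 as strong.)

r = -0.847 < 0 so the relationship is negative.
|r| = 0.847, which falls in the strong range.

strong negative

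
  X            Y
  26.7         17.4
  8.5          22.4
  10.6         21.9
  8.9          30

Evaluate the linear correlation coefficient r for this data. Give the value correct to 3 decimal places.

-0.730

n = 4, ΣX = 54.7, ΣY = 91.7, ΣX² = 976.71, ΣY² = 2184.13, ΣXY = 1154.12
nΣXY − ΣXΣY = 4616.48 − 5015.99 = -399.51
nΣX² − (ΣX)² = 3906.84 − 2992.09 = 914.75; nΣY² − (ΣY)² = 8736.52 − 8408.89 = 327.63
r = -399.51 / √(914.75 × 327.63) = -399.51 / 547.4482 ≈ -0.730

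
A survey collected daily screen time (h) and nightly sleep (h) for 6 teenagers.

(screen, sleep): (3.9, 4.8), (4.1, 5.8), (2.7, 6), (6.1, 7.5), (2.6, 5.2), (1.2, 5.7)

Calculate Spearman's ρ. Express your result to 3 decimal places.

0.486

Rank screen: 4, 5, 3, 6, 2, 1
Rank sleep: 1, 4, 5, 6, 2, 3
d = rank(screen) − rank(sleep): 3, 1, -2, 0, 0, -2; Σd² = 18
ρ = 1 − 6Σd² / [n(n²−1)] = 1 − 6×18 / (6×35) = 1 − 108/210 ≈ 0.486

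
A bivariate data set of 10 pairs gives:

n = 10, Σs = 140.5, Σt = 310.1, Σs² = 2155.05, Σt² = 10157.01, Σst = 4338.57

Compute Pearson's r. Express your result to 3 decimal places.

r = (nΣst − ΣsΣt) / √[(nΣs² − (Σs)²)(nΣt² − (Σt)²)]
Numerator: 10×4338.57 − 140.5×310.1 = -183.35
Denominator: √[(21550.5 − 19740.25)(101570.1 − 96162.01)] = √[1810.25 × 5408.09] = 3128.8968
r = -183.35 / 3128.8968 ≈ -0.059

-0.059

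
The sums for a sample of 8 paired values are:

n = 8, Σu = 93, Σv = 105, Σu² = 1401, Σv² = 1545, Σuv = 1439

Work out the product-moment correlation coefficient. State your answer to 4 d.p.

r = (nΣuv − ΣuΣv) / √[(nΣu² − (Σu)²)(nΣv² − (Σv)²)]
Numerator: 8×1439 − 93×105 = 1747
Denominator: √[(11208 − 8649)(12360 − 11025)] = √[2559 × 1335] = 1848.3141
r = 1747 / 1848.3141 ≈ 0.9452

0.9452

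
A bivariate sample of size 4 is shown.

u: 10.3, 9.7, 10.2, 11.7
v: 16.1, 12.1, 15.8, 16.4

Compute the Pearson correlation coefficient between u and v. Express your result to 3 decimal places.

0.685

n = 4, Σu = 41.9, Σv = 60.4, Σu² = 441.11, Σv² = 924.22, Σuv = 636.24
nΣuv − ΣuΣv = 2544.96 − 2530.76 = 14.2
nΣu² − (Σu)² = 1764.44 − 1755.61 = 8.83; nΣv² − (Σv)² = 3696.88 − 3648.16 = 48.72
r = 14.2 / √(8.83 × 48.72) = 14.2 / 20.7412 ≈ 0.685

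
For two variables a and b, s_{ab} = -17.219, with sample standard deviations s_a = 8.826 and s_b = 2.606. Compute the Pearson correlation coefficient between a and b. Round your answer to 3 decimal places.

-0.749

r = Cov(a,b) / (s_a · s_b) = -17.219 / (8.826 × 2.606)
  = -17.219 / 23.0006 ≈ -0.749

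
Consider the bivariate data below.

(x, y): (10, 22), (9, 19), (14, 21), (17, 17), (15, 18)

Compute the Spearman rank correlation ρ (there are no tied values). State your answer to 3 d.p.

-0.700

Rank x: 2, 1, 3, 5, 4
Rank y: 5, 3, 4, 1, 2
d = rank(x) − rank(y): -3, -2, -1, 4, 2; Σd² = 34
ρ = 1 − 6Σd² / [n(n²−1)] = 1 − 6×34 / (5×24) = 1 − 204/120 ≈ -0.700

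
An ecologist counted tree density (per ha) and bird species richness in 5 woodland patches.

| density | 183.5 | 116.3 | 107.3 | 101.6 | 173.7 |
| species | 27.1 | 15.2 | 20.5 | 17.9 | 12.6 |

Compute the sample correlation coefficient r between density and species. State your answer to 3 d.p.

n = 5, Σx = 682.4, Σy = 93.3, Σx² = 99205.48, Σy² = 1864.87, Σxy = 12947.52
nΣxy − ΣxΣy = 64737.6 − 63667.92 = 1069.68
nΣx² − (Σx)² = 496027.4 − 465669.76 = 30357.64; nΣy² − (Σy)² = 9324.35 − 8704.89 = 619.46
r = 1069.68 / √(30357.64 × 619.46) = 1069.68 / 4336.5128 ≈ 0.247

0.247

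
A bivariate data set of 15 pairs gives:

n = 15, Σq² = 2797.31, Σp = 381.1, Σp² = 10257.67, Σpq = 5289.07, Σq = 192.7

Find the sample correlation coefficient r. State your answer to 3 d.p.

r = (nΣpq − ΣpΣq) / √[(nΣp² − (Σp)²)(nΣq² − (Σq)²)]
Numerator: 15×5289.07 − 381.1×192.7 = 5898.08
Denominator: √[(153865.05 − 145237.21)(41959.65 − 37133.29)] = √[8627.84 × 4826.36] = 6452.9886
r = 5898.08 / 6452.9886 ≈ 0.914

0.914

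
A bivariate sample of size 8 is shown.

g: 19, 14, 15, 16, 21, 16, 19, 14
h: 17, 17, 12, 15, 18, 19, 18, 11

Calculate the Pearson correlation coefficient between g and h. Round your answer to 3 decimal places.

0.590

n = 8, Σg = 134, Σh = 127, Σg² = 2292, Σh² = 2077, Σgh = 2159
nΣgh − ΣgΣh = 17272 − 17018 = 254
nΣg² − (Σg)² = 18336 − 17956 = 380; nΣh² − (Σh)² = 16616 − 16129 = 487
r = 254 / √(380 × 487) = 254 / 430.1860 ≈ 0.590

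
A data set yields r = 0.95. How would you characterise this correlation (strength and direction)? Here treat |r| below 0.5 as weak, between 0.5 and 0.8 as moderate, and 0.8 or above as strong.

r = 0.95 > 0 so the relationship is positive.
|r| = 0.95, which falls in the strong range.

strong positive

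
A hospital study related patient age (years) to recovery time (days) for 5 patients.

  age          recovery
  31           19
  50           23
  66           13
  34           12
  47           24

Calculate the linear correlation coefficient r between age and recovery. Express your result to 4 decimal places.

n = 5, Σx = 228, Σy = 91, Σx² = 11182, Σy² = 1779, Σxy = 4133
nΣxy − ΣxΣy = 20665 − 20748 = -83
nΣx² − (Σx)² = 55910 − 51984 = 3926; nΣy² − (Σy)² = 8895 − 8281 = 614
r = -83 / √(3926 × 614) = -83 / 1552.5991 ≈ -0.0535

-0.0535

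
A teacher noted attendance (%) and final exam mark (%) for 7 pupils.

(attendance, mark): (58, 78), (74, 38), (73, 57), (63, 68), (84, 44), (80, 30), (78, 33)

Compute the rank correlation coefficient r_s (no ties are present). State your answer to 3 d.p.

Rank attendance: 1, 4, 3, 2, 7, 6, 5
Rank mark: 7, 3, 5, 6, 4, 1, 2
d = rank(attendance) − rank(mark): -6, 1, -2, -4, 3, 5, 3; Σd² = 100
ρ = 1 − 6Σd² / [n(n²−1)] = 1 − 6×100 / (7×48) = 1 − 600/336 ≈ -0.786

-0.786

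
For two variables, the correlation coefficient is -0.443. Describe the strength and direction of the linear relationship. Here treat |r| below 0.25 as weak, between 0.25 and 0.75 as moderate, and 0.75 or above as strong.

r = -0.443 < 0 so the relationship is negative.
|r| = 0.443, which falls in the moderate range.

moderate negative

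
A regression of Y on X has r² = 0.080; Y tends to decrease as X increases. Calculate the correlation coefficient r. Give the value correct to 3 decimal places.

|r| = √0.080 = 0.283
The association is negative, so r = −0.283.

-0.283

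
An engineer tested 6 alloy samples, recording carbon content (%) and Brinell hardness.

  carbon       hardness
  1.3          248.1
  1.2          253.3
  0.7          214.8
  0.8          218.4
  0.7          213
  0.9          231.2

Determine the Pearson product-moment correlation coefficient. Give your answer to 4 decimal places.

n = 6, Σx = 5.6, Σy = 1378.8, Σx² = 5.56, Σy² = 318374.54, Σxy = 1308.75
nΣxy − ΣxΣy = 7852.5 − 7721.28 = 131.22
nΣx² − (Σx)² = 33.36 − 31.36 = 2; nΣy² − (Σy)² = 1910247.24 − 1901089.44 = 9157.8
r = 131.22 / √(2 × 9157.8) = 131.22 / 135.3351 ≈ 0.9696

0.9696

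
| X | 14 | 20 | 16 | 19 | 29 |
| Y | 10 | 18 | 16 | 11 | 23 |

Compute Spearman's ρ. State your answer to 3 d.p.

0.900

Rank X: 1, 4, 2, 3, 5
Rank Y: 1, 4, 3, 2, 5
d = rank(X) − rank(Y): 0, 0, -1, 1, 0; Σd² = 2
ρ = 1 − 6Σd² / [n(n²−1)] = 1 − 6×2 / (5×24) = 1 − 12/120 ≈ 0.900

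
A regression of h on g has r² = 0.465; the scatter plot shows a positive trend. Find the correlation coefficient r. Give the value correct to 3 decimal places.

0.682

|r| = √0.465 = 0.682
The association is positive, so r = 0.682.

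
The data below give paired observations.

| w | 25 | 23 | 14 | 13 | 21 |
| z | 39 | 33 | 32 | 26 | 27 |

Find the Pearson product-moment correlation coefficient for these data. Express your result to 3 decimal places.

0.643

n = 5, Σw = 96, Σz = 157, Σw² = 1960, Σz² = 5039, Σwz = 3087
nΣwz − ΣwΣz = 15435 − 15072 = 363
nΣw² − (Σw)² = 9800 − 9216 = 584; nΣz² − (Σz)² = 25195 − 24649 = 546
r = 363 / √(584 × 546) = 363 / 564.6804 ≈ 0.643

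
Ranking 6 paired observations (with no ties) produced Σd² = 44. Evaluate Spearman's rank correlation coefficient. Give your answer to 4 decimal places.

ρ = 1 − 6Σd² / [n(n²−1)] = 1 − 6×44 / (6×35)
  = 1 − 264/210 = 1 − 1.25714 ≈ -0.2571

-0.2571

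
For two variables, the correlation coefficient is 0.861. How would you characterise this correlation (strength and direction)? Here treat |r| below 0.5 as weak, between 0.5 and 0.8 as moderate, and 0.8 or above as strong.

r = 0.861 > 0 so the relationship is positive.
|r| = 0.861, which falls in the strong range.

strong positive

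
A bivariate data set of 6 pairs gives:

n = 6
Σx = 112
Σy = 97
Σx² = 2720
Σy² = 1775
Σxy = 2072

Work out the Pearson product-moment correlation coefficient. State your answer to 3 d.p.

r = (nΣxy − ΣxΣy) / √[(nΣx² − (Σx)²)(nΣy² − (Σy)²)]
Numerator: 6×2072 − 112×97 = 1568
Denominator: √[(16320 − 12544)(10650 − 9409)] = √[3776 × 1241] = 2164.7208
r = 1568 / 2164.7208 ≈ 0.724

0.724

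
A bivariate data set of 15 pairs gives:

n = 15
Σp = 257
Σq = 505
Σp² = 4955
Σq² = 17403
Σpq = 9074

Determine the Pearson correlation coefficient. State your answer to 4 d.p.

r = (nΣpq − ΣpΣq) / √[(nΣp² − (Σp)²)(nΣq² − (Σq)²)]
Numerator: 15×9074 − 257×505 = 6325
Denominator: √[(74325 − 66049)(261045 − 255025)] = √[8276 × 6020] = 7058.4361
r = 6325 / 7058.4361 ≈ 0.8961

0.8961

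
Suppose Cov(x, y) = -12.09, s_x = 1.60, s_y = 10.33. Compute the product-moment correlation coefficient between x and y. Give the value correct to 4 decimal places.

-0.7315

r = Cov(x,y) / (s_x · s_y) = -12.09 / (1.60 × 10.33)
  = -12.09 / 16.5280 ≈ -0.7315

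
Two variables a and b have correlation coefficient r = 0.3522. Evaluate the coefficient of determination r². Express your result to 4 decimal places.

0.1240

r² = (0.3522)² = 0.1240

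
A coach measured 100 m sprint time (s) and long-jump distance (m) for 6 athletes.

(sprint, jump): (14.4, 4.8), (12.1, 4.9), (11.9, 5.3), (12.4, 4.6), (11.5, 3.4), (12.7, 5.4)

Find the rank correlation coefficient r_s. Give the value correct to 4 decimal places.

0.3143

Rank sprint: 6, 3, 2, 4, 1, 5
Rank jump: 3, 4, 5, 2, 1, 6
d = rank(sprint) − rank(jump): 3, -1, -3, 2, 0, -1; Σd² = 24
ρ = 1 − 6Σd² / [n(n²−1)] = 1 − 6×24 / (6×35) = 1 − 144/210 ≈ 0.3143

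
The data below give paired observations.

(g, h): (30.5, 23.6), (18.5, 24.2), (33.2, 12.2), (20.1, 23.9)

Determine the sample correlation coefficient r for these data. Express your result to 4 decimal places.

n = 4, Σg = 102.3, Σh = 83.9, Σg² = 2778.75, Σh² = 1862.65, Σgh = 2052.93
nΣgh − ΣgΣh = 8211.72 − 8582.97 = -371.25
nΣg² − (Σg)² = 11115 − 10465.29 = 649.71; nΣh² − (Σh)² = 7450.6 − 7039.21 = 411.39
r = -371.25 / √(649.71 × 411.39) = -371.25 / 516.9954 ≈ -0.7181

-0.7181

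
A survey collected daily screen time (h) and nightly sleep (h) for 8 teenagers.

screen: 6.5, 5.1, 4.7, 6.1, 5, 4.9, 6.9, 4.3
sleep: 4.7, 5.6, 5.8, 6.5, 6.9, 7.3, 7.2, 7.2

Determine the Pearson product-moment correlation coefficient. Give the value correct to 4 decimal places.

-0.2375

n = 8, Σx = 43.5, Σy = 51.2, Σx² = 242.67, Σy² = 333.92, Σxy = 276.93
nΣxy − ΣxΣy = 2215.44 − 2227.2 = -11.76
nΣx² − (Σx)² = 1941.36 − 1892.25 = 49.11; nΣy² − (Σy)² = 2671.36 − 2621.44 = 49.92
r = -11.76 / √(49.11 × 49.92) = -11.76 / 49.5133 ≈ -0.2375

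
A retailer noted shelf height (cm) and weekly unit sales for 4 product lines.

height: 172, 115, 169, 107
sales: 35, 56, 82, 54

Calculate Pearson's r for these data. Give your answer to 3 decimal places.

0.073

n = 4, Σx = 563, Σy = 227, Σx² = 82819, Σy² = 14001, Σxy = 32096
nΣxy − ΣxΣy = 128384 − 127801 = 583
nΣx² − (Σx)² = 331276 − 316969 = 14307; nΣy² − (Σy)² = 56004 − 51529 = 4475
r = 583 / √(14307 × 4475) = 583 / 8001.4889 ≈ 0.073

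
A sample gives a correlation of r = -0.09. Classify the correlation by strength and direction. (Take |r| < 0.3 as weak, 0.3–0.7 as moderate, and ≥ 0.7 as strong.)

weak negative

r = -0.09 < 0 so the relationship is negative.
|r| = 0.09, which falls in the weak range.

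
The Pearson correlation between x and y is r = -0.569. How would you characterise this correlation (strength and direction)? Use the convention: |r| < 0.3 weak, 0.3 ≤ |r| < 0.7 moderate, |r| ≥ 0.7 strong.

moderate negative

r = -0.569 < 0 so the relationship is negative.
|r| = 0.569, which falls in the moderate range.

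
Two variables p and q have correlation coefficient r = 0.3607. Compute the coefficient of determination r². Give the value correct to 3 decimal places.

r² = (0.3607)² = 0.130

0.130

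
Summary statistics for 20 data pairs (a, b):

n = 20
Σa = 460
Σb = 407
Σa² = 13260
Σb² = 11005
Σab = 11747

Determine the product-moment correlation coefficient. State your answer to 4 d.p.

0.8833

r = (nΣab − ΣaΣb) / √[(nΣa² − (Σa)²)(nΣb² − (Σb)²)]
Numerator: 20×11747 − 460×407 = 47720
Denominator: √[(265200 − 211600)(220100 − 165649)] = √[53600 × 54451] = 54023.8244
r = 47720 / 54023.8244 ≈ 0.8833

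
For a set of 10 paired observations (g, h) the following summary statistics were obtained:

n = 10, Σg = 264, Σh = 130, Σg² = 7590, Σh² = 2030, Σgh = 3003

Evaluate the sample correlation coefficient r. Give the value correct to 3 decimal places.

-0.934

r = (nΣgh − ΣgΣh) / √[(nΣg² − (Σg)²)(nΣh² − (Σh)²)]
Numerator: 10×3003 − 264×130 = -4290
Denominator: √[(75900 − 69696)(20300 − 16900)] = √[6204 × 3400] = 4592.7769
r = -4290 / 4592.7769 ≈ -0.934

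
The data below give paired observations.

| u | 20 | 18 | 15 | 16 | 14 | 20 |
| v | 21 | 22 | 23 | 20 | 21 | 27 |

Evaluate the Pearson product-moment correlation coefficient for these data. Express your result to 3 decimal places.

0.457

n = 6, Σu = 103, Σv = 134, Σu² = 1801, Σv² = 3024, Σuv = 2315
nΣuv − ΣuΣv = 13890 − 13802 = 88
nΣu² − (Σu)² = 10806 − 10609 = 197; nΣv² − (Σv)² = 18144 − 17956 = 188
r = 88 / √(197 × 188) = 88 / 192.4474 ≈ 0.457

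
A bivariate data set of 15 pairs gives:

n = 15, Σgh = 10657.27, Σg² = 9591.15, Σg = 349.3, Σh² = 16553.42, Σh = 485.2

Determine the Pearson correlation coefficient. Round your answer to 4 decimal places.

r = (nΣgh − ΣgΣh) / √[(nΣg² − (Σg)²)(nΣh² − (Σh)²)]
Numerator: 15×10657.27 − 349.3×485.2 = -9621.31
Denominator: √[(143867.25 − 122010.49)(248301.3 − 235419.04)] = √[21856.76 × 12882.26] = 16779.8827
r = -9621.31 / 16779.8827 ≈ -0.5734

-0.5734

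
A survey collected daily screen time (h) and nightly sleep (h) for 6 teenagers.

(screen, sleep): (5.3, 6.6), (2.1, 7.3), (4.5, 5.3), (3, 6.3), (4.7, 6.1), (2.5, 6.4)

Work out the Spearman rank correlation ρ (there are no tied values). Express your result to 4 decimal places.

Rank screen: 6, 1, 4, 3, 5, 2
Rank sleep: 5, 6, 1, 3, 2, 4
d = rank(screen) − rank(sleep): 1, -5, 3, 0, 3, -2; Σd² = 48
ρ = 1 − 6Σd² / [n(n²−1)] = 1 − 6×48 / (6×35) = 1 − 288/210 ≈ -0.3714

-0.3714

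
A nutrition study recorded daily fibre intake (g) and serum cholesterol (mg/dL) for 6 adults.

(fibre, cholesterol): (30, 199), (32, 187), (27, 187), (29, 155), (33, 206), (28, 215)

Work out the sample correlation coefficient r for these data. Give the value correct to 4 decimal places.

n = 6, Σx = 179, Σy = 1149, Σx² = 5367, Σy² = 222225, Σxy = 34316
nΣxy − ΣxΣy = 205896 − 205671 = 225
nΣx² − (Σx)² = 32202 − 32041 = 161; nΣy² − (Σy)² = 1333350 − 1320201 = 13149
r = 225 / √(161 × 13149) = 225 / 1454.9876 ≈ 0.1546

0.1546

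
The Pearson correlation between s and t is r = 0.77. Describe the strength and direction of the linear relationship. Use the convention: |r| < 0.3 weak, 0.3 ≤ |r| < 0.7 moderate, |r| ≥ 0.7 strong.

strong positive

r = 0.77 > 0 so the relationship is positive.
|r| = 0.77, which falls in the strong range.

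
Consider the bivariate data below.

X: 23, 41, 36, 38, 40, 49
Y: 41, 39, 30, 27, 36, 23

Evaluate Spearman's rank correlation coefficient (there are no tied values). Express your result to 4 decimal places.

Rank X: 1, 5, 2, 3, 4, 6
Rank Y: 6, 5, 3, 2, 4, 1
d = rank(X) − rank(Y): -5, 0, -1, 1, 0, 5; Σd² = 52
ρ = 1 − 6Σd² / [n(n²−1)] = 1 − 6×52 / (6×35) = 1 − 312/210 ≈ -0.4857

-0.4857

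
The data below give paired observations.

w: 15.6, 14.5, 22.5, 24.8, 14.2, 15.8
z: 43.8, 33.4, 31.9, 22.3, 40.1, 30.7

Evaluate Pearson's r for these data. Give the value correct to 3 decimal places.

n = 6, Σw = 107.4, Σz = 202.2, Σw² = 2026.18, Σz² = 7099.4, Σwz = 3492.85
nΣwz − ΣwΣz = 20957.1 − 21716.28 = -759.18
nΣw² − (Σw)² = 12157.08 − 11534.76 = 622.32; nΣz² − (Σz)² = 42596.4 − 40884.84 = 1711.56
r = -759.18 / √(622.32 × 1711.56) = -759.18 / 1032.0552 ≈ -0.736

-0.736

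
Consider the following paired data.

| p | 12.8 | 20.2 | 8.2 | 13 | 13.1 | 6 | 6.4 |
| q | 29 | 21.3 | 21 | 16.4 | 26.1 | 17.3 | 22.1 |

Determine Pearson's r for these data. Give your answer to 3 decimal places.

0.221

n = 7, Σp = 79.7, Σq = 153.2, Σp² = 1056.69, Σq² = 3473.56, Σpq = 1774.01
nΣpq − ΣpΣq = 12418.07 − 12210.04 = 208.03
nΣp² − (Σp)² = 7396.83 − 6352.09 = 1044.74; nΣq² − (Σq)² = 24314.92 − 23470.24 = 844.68
r = 208.03 / √(1044.74 × 844.68) = 208.03 / 939.3993 ≈ 0.221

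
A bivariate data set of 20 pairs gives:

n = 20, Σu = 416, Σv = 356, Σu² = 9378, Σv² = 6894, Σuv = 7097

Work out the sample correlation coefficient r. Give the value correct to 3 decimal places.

-0.484

r = (nΣuv − ΣuΣv) / √[(nΣu² − (Σu)²)(nΣv² − (Σv)²)]
Numerator: 20×7097 − 416×356 = -6156
Denominator: √[(187560 − 173056)(137880 − 126736)] = √[14504 × 11144] = 12713.4801
r = -6156 / 12713.4801 ≈ -0.484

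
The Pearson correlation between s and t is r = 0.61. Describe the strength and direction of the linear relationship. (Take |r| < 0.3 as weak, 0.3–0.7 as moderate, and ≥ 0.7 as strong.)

moderate positive

r = 0.61 > 0 so the relationship is positive.
|r| = 0.61, which falls in the moderate range.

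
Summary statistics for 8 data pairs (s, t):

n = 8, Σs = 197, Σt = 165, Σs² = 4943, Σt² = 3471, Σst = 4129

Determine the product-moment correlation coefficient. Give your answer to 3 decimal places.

r = (nΣst − ΣsΣt) / √[(nΣs² − (Σs)²)(nΣt² − (Σt)²)]
Numerator: 8×4129 − 197×165 = 527
Denominator: √[(39544 − 38809)(27768 − 27225)] = √[735 × 543] = 631.7476
r = 527 / 631.7476 ≈ 0.834

0.834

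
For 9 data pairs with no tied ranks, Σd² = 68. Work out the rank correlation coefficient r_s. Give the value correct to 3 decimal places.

0.433

ρ = 1 − 6Σd² / [n(n²−1)] = 1 − 6×68 / (9×80)
  = 1 − 408/720 = 1 − 0.5667 ≈ 0.433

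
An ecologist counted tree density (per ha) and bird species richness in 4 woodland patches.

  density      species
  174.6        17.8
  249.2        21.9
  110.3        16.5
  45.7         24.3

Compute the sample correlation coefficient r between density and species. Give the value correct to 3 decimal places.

n = 4, Σx = 579.8, Σy = 80.5, Σx² = 106840.38, Σy² = 1659.19, Σxy = 11495.82
nΣxy − ΣxΣy = 45983.28 − 46673.9 = -690.62
nΣx² − (Σx)² = 427361.52 − 336168.04 = 91193.48; nΣy² − (Σy)² = 6636.76 − 6480.25 = 156.51
r = -690.62 / √(91193.48 × 156.51) = -690.62 / 3777.9216 ≈ -0.183

-0.183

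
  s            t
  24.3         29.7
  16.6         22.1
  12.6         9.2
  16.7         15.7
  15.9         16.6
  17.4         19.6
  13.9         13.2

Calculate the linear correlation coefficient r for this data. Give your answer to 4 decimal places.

0.9446

n = 7, Σs = 117.4, Σt = 126.1, Σs² = 2052.48, Σt² = 2535.59, Σst = 2255.14
nΣst − ΣsΣt = 15785.98 − 14804.14 = 981.84
nΣs² − (Σs)² = 14367.36 − 13782.76 = 584.6; nΣt² − (Σt)² = 17749.13 − 15901.21 = 1847.92
r = 981.84 / √(584.6 × 1847.92) = 981.84 / 1039.3719 ≈ 0.9446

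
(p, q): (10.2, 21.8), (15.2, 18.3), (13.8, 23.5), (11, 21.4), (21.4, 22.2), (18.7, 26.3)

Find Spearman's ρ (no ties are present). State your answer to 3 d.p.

Rank p: 1, 4, 3, 2, 6, 5
Rank q: 3, 1, 5, 2, 4, 6
d = rank(p) − rank(q): -2, 3, -2, 0, 2, -1; Σd² = 22
ρ = 1 − 6Σd² / [n(n²−1)] = 1 − 6×22 / (6×35) = 1 − 132/210 ≈ 0.371

0.371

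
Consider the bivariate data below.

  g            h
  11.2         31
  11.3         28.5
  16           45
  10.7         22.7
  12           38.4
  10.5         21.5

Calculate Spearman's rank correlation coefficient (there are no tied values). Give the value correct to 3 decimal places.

0.943

Rank g: 3, 4, 6, 2, 5, 1
Rank h: 4, 3, 6, 2, 5, 1
d = rank(g) − rank(h): -1, 1, 0, 0, 0, 0; Σd² = 2
ρ = 1 − 6Σd² / [n(n²−1)] = 1 − 6×2 / (6×35) = 1 − 12/210 ≈ 0.943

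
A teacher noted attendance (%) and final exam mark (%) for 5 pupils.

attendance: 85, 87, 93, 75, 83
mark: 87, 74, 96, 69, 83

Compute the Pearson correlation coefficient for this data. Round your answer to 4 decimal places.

0.8013

n = 5, Σx = 423, Σy = 409, Σx² = 35957, Σy² = 33911, Σxy = 34825
nΣxy − ΣxΣy = 174125 − 173007 = 1118
nΣx² − (Σx)² = 179785 − 178929 = 856; nΣy² − (Σy)² = 169555 − 167281 = 2274
r = 1118 / √(856 × 2274) = 1118 / 1395.1860 ≈ 0.8013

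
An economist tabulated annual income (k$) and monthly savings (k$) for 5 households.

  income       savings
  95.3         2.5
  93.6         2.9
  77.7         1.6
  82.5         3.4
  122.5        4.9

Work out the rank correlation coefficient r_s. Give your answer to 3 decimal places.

0.600

Rank income: 4, 3, 1, 2, 5
Rank savings: 2, 3, 1, 4, 5
d = rank(income) − rank(savings): 2, 0, 0, -2, 0; Σd² = 8
ρ = 1 − 6Σd² / [n(n²−1)] = 1 − 6×8 / (5×24) = 1 − 48/120 ≈ 0.600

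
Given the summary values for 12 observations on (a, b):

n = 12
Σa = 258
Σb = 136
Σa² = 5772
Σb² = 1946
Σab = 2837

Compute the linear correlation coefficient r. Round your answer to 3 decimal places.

r = (nΣab − ΣaΣb) / √[(nΣa² − (Σa)²)(nΣb² − (Σb)²)]
Numerator: 12×2837 − 258×136 = -1044
Denominator: √[(69264 − 66564)(23352 − 18496)] = √[2700 × 4856] = 3620.9391
r = -1044 / 3620.9391 ≈ -0.288

-0.288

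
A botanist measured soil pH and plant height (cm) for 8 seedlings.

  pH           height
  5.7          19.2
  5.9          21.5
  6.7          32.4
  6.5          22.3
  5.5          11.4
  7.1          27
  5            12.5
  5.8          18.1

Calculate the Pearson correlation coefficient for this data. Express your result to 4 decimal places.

n = 8, Σx = 48.2, Σy = 164.4, Σx² = 293.74, Σy² = 3720.76, Σxy = 1020.2
nΣxy − ΣxΣy = 8161.6 − 7924.08 = 237.52
nΣx² − (Σx)² = 2349.92 − 2323.24 = 26.68; nΣy² − (Σy)² = 29766.08 − 27027.36 = 2738.72
r = 237.52 / √(26.68 × 2738.72) = 237.52 / 270.3129 ≈ 0.8787

0.8787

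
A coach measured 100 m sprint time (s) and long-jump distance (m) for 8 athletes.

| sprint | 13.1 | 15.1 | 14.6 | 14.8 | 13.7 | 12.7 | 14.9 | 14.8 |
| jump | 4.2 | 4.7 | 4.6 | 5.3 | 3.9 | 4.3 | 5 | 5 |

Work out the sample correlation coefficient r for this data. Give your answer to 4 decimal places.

n = 8, Σx = 113.7, Σy = 37, Σx² = 1621.85, Σy² = 172.68, Σxy = 528.13
nΣxy − ΣxΣy = 4225.04 − 4206.9 = 18.14
nΣx² − (Σx)² = 12974.8 − 12927.69 = 47.11; nΣy² − (Σy)² = 1381.44 − 1369 = 12.44
r = 18.14 / √(47.11 × 12.44) = 18.14 / 24.2084 ≈ 0.7493

0.7493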